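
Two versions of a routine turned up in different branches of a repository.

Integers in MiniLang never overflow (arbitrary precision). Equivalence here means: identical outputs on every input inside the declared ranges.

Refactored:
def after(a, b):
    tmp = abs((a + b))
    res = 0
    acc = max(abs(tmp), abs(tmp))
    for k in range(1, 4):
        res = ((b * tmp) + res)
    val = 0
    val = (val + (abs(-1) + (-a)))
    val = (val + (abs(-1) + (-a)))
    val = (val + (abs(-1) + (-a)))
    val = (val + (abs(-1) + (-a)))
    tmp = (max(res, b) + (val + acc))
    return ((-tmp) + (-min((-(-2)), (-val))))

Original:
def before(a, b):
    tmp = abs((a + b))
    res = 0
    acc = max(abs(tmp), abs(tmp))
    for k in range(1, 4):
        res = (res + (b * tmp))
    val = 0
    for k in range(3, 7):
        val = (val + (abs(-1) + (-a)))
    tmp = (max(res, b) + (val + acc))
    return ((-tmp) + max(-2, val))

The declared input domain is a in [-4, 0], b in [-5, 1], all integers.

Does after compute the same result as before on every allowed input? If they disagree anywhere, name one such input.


Comparing the listings, the differences include: loop structure differs, and constant usage differs, and arithmetic usage differs, and statement counts differ, and min/max/abs usage differs.
Spot check at a=-3, b=1 — before: tmp becomes 2; next res becomes 0; next acc becomes 2; next at k=1:; next res becomes 2; next at k=2:; next res becomes 4; next at k=3:; next res becomes 6; next val becomes 0; next at k=3:; next val becomes 4; next at k=4:; next val becomes 8; next at k=5:; next val becomes 12; next at k=6:; next val becomes 16; next tmp becomes 24; next final value -8. after: tmp becomes 2; next res becomes 0; next acc becomes 2; next at k=1:; next res becomes 2; next at k=2:; next res becomes 4; next at k=3:; next res becomes 6; next val becomes 0; next val becomes 4; next val becomes 8; next val becomes 12; next val becomes 16; next tmp becomes 24; next final value -8. Both give -8.
Checked all 35 inputs in the declared domain: the outputs agree on every one.
verdict: equivalent


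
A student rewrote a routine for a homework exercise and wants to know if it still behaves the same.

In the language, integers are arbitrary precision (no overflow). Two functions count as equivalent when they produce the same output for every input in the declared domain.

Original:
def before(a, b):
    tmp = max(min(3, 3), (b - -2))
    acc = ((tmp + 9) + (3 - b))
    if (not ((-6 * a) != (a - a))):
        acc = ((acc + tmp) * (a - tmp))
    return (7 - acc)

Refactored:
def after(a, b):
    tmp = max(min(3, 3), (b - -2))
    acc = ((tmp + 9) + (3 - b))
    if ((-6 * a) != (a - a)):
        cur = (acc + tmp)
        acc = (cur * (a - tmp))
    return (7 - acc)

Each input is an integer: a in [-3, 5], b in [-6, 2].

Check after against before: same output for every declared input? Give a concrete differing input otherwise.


There is a counterexample at a=-3, b=-6: -14 on one side, 151 on the other.
before: tmp := 3 | acc := 21 | (not ((-6 * a) != (a - a))): false | result -14
after: tmp := 3 | acc := 21 | ((-6 * a) != (a - a)): true | cur := 24 | acc := -144 | result 151
verdict: not equivalent; witness: a=-3, b=-6


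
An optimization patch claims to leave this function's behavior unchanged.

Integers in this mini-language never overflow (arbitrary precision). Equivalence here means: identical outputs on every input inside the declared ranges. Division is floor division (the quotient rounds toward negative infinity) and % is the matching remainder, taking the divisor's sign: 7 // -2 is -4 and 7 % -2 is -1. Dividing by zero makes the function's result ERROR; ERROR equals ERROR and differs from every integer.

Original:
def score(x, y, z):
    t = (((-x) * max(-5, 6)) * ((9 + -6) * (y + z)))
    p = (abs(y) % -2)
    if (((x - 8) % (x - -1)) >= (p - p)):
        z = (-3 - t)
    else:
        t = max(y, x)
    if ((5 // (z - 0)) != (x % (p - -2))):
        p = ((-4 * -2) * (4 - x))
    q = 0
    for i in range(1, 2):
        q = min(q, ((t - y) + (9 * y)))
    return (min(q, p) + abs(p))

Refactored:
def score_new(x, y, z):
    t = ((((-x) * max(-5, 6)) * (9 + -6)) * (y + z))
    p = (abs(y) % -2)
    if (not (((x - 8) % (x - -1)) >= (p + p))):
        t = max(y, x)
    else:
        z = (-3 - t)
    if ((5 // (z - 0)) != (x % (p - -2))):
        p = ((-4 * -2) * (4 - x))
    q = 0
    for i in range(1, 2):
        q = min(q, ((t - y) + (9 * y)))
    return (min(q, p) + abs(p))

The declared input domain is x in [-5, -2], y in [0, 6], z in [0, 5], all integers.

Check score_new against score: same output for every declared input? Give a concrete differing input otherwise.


There is a counterexample at x=-5, y=1, z=0: ERROR on one side, 72 on the other.
score: t := 90 | p := -1 | (((x - 8) % (x - -1)) >= (p - p)): false | t := 1 | divide-by-zero, output ERROR
score_new: t := 90 | p := -1 | (not (((x - 8) % (x - -1)) >= (p + p))): false | z := -93 | ((5 // (z - 0)) != (x % (p - -2))): true | p := 72 | q := 0 | iter i=1: | q := 0 | result 72
verdict: not equivalent; witness: x=-5, y=1, z=0


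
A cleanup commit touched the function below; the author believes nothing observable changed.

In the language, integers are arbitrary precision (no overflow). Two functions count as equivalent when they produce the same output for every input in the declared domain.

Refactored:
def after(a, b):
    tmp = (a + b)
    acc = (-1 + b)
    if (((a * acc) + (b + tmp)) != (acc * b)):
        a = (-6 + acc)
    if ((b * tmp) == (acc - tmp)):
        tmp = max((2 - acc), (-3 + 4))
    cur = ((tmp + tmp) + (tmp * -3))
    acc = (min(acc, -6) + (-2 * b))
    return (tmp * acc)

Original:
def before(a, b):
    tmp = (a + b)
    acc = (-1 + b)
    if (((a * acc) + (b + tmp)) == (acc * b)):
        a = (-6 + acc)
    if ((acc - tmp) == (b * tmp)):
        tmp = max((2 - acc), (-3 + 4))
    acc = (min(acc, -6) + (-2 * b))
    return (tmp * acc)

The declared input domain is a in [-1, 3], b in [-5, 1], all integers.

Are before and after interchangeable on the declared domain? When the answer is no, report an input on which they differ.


The suspicious edit (`(((a * acc) + (b + tmp)) == (acc * b))` became `(((a * acc) + (b + tmp)) != (acc * b))`) never changes the result for any input inside the declared domain; all 35 inputs agree.
verdict: equivalent


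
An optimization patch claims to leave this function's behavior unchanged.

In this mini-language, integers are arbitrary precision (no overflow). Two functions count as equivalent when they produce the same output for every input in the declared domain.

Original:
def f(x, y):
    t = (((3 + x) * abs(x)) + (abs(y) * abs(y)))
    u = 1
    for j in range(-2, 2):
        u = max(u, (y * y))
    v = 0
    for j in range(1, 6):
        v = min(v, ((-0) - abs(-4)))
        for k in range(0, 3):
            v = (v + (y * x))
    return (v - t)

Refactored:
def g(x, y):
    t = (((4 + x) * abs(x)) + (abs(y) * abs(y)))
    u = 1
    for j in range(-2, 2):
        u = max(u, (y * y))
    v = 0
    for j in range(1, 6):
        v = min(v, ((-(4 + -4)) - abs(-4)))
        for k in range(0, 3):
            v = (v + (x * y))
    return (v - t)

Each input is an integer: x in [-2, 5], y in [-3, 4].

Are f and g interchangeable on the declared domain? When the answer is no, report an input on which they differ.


The rewrite breaks on x=-2, y=-3, where the results are 3 and 1.
f: t becomes 11; next u becomes 1; next at j=-2:; next u becomes 9; next at j=-1:; next u becomes 9; next at j=0:; next u becomes 9; next at j=1:; next u becomes 9; next v becomes 0; next at j=1:; next v becomes -4; next at k=0:; next v becomes 2; next at k=1:; next v becomes 8; next at k=2:; next v becomes 14; next at j=2:; next v becomes -4; next at k=0:; next v becomes 2; next at k=1:; next v becomes 8; next at k=2:; next v becomes 14; next at j=3:; next v becomes -4; next at k=0:; next v becomes 2; next at k=1:; next v becomes 8; next at k=2:; next v becomes 14; next at j=4:; next v becomes -4; next at k=0:; next v becomes 2; next at k=1:; next v becomes 8; next at k=2:; next v becomes 14; next at j=5:; next v becomes -4; next at k=0:; next v becomes 2; next at k=1:; next v becomes 8; next at k=2:; next v becomes 14; next final value 3
g: t becomes 13; next u becomes 1; next at j=-2:; next u becomes 9; next at j=-1:; next u becomes 9; next at j=0:; next u becomes 9; next at j=1:; next u becomes 9; next v becomes 0; next at j=1:; next v becomes -4; next at k=0:; next v becomes 2; next at k=1:; next v becomes 8; next at k=2:; next v becomes 14; next at j=2:; next v becomes -4; next at k=0:; next v becomes 2; next at k=1:; next v becomes 8; next at k=2:; next v becomes 14; next at j=3:; next v becomes -4; next at k=0:; next v becomes 2; next at k=1:; next v becomes 8; next at k=2:; next v becomes 14; next at j=4:; next v becomes -4; next at k=0:; next v becomes 2; next at k=1:; next v becomes 8; next at k=2:; next v becomes 14; next at j=5:; next v becomes -4; next at k=0:; next v becomes 2; next at k=1:; next v becomes 8; next at k=2:; next v becomes 14; next final value 1
verdict: not equivalent; witness: x=-2, y=-3


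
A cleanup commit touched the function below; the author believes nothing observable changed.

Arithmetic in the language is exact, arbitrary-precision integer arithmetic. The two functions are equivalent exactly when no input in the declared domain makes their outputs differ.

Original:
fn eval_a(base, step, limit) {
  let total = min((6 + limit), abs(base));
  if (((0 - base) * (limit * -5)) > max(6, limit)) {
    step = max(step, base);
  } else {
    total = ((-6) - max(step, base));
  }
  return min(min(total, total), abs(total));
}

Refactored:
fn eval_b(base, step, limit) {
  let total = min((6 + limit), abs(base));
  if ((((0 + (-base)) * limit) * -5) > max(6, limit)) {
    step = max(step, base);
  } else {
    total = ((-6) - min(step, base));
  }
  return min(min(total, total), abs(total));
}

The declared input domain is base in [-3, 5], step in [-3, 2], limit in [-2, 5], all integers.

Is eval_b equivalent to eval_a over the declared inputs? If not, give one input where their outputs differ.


Input base=-3, step=-2, limit=0: -4 from eval_a versus -3 from eval_b.
verdict: not equivalent; witness: base=-3, step=-2, limit=0


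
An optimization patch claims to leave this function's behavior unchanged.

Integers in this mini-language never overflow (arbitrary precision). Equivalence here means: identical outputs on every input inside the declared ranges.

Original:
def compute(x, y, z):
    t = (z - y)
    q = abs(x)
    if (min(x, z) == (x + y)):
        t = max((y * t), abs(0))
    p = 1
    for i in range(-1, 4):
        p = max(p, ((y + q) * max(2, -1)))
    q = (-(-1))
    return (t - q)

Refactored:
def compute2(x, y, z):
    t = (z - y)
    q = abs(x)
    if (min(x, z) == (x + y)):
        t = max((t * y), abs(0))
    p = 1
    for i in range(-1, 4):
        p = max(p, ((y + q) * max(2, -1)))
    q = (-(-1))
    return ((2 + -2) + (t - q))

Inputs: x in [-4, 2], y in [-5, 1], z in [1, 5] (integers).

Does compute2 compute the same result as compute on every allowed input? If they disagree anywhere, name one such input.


The two are interchangeable: constant usage differs, plus arithmetic usage differs, and every declared input agrees.
As a probe, take x=-3, y=0, z=1: compute runs t=1, then q=3, then (min(x, z) == (x + y)) is true, then t=0, then p=1, then (i=-1), then p=6, then (i=0), then p=6, then (i=1), then p=6, then (i=2), then p=6, then (i=3), then p=6, then q=1, then returns -1; compute2 runs t=1, then q=3, then (min(x, z) == (x + y)) is true, then t=0, then p=1, then (i=-1), then p=6, then (i=0), then p=6, then (i=1), then p=6, then (i=2), then p=6, then (i=3), then p=6, then q=1, then returns -1; both end at -1.
An exhaustive pass over the 245 declared inputs shows identical outputs.
verdict: equivalent


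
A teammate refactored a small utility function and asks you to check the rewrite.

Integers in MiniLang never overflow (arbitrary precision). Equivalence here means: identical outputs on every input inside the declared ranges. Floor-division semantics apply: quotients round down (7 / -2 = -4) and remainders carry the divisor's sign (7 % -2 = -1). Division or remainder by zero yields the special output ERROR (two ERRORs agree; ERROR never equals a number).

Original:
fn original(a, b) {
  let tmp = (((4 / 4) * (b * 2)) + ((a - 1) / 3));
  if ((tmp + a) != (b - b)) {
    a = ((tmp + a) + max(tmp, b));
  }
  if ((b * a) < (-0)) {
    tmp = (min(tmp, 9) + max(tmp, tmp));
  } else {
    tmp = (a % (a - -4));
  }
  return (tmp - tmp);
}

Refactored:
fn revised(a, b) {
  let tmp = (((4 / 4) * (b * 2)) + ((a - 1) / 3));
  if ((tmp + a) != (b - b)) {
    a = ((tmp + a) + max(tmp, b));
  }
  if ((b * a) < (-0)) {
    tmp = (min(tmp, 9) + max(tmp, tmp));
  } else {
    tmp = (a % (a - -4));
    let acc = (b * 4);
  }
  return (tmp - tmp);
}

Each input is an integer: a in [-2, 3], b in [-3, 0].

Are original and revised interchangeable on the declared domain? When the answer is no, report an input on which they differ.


Differences: constant usage differs, plus arithmetic usage differs, plus local variable names differ, plus statement counts differ — yet all 24 inputs agree.
verdict: equivalent


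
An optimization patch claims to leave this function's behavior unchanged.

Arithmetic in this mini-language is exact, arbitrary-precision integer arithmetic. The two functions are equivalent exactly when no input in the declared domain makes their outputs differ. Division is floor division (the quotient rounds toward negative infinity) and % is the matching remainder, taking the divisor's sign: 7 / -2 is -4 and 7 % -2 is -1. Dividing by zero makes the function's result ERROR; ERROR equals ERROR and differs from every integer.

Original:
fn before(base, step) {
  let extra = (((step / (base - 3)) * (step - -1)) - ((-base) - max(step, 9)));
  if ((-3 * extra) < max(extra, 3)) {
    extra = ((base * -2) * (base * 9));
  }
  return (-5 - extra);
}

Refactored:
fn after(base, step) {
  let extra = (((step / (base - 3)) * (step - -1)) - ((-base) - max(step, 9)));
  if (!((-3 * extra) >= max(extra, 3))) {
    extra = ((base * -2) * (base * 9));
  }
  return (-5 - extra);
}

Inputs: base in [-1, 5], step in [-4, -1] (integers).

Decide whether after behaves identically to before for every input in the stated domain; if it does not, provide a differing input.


Equivalent — the differences include comparison usage differs, and boolean connective usage differs, yet no declared input distinguishes the two.
Tracing base=0, step=-1: before: extra := 9 | ((-3 * extra) < max(extra, 3)): true | extra := 0 | result -5 | after: extra := 9 | (!((-3 * extra) >= max(extra, 3))): true | extra := 0 | result -5 — matching result -5.
Sweeping the whole domain (28 inputs) finds no disagreement.
verdict: equivalent


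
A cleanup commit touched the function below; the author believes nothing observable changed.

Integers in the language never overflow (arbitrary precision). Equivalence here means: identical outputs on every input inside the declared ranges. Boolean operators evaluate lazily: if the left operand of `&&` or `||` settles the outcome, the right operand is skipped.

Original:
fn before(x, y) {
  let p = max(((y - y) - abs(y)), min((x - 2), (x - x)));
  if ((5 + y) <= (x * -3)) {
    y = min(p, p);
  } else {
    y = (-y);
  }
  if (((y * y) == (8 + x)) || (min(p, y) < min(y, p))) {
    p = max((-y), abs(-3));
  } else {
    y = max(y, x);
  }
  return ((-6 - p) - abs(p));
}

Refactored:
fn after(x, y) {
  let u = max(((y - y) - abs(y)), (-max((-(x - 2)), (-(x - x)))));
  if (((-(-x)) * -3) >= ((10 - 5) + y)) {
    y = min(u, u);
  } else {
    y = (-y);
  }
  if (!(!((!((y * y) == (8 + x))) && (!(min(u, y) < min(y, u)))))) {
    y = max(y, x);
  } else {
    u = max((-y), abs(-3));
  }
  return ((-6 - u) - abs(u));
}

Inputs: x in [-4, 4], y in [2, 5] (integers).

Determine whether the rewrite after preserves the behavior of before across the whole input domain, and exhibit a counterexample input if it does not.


Side by side, the visible changes include: comparison usage differs; also boolean connective usage differs; also min/max/abs usage differs; also local variable names differ; also constant usage differs; also arithmetic usage differs.
Tracing x=-3, y=5: before: p becomes -5; next ((5 + y) <= (x * -3)) evaluates to false; next y becomes -5; next (((y * y) == (8 + x)) || (min(p, y) < min(y, p))) evaluates to false; next y becomes -3; next final value -6 | after: u becomes -5; next (((-(-x)) * -3) >= ((10 - 5) + y)) evaluates to false; next y becomes -5; next (!(!((!((y * y) == (8 + x))) && (!(min(u, y) < min(y, u)))))) evaluates to true; next y becomes -3; next final value -6 — matching result -6.
Checked all 36 inputs in the declared domain: the outputs agree on every one.
verdict: equivalent


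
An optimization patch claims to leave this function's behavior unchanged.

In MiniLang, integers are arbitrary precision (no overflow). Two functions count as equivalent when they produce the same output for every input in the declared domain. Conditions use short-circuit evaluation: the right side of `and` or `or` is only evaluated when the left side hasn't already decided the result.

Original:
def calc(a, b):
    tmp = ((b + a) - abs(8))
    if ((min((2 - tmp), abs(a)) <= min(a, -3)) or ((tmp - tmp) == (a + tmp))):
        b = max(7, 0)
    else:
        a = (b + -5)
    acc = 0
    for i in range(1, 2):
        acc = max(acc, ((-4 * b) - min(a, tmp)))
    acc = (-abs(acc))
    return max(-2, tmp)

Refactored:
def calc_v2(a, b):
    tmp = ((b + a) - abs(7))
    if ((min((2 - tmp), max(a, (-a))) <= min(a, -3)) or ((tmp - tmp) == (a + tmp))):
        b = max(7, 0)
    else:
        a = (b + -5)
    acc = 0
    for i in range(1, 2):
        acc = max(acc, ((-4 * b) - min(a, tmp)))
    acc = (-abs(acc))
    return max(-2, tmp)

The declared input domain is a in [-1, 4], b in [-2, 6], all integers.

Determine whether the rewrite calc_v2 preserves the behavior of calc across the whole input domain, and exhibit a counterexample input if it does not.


These are not equivalent — on a=0, b=6 the outputs split (-2 vs -1).
calc: tmp := -2 | ((min((2 - tmp), abs(a)) <= min(a, -3)) or ((tmp - tmp) == (a + tmp))): false | a := 1 | acc := 0 | iter i=1: | acc := 0 | acc := 0 | result -2
calc_v2: tmp := -1 | ((min((2 - tmp), max(a, (-a))) <= min(a, -3)) or ((tmp - tmp) == (a + tmp))): false | a := 1 | acc := 0 | iter i=1: | acc := 0 | acc := 0 | result -1
verdict: not equivalent; witness: a=0, b=6


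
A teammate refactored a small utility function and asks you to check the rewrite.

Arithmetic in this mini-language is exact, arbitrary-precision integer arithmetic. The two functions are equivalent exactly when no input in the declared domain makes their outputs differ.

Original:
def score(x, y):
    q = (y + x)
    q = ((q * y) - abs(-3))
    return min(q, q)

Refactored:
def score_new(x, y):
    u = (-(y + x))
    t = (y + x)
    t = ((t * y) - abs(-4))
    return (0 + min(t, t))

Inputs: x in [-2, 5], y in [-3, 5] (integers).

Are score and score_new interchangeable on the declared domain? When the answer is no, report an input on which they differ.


These are not equivalent — on x=-2, y=-3 the outputs split (12 vs 11).
score: q := -5 | q := 12 | result 12
score_new: u := 5 | t := -5 | t := 11 | result 11
verdict: not equivalent; witness: x=-2, y=-3


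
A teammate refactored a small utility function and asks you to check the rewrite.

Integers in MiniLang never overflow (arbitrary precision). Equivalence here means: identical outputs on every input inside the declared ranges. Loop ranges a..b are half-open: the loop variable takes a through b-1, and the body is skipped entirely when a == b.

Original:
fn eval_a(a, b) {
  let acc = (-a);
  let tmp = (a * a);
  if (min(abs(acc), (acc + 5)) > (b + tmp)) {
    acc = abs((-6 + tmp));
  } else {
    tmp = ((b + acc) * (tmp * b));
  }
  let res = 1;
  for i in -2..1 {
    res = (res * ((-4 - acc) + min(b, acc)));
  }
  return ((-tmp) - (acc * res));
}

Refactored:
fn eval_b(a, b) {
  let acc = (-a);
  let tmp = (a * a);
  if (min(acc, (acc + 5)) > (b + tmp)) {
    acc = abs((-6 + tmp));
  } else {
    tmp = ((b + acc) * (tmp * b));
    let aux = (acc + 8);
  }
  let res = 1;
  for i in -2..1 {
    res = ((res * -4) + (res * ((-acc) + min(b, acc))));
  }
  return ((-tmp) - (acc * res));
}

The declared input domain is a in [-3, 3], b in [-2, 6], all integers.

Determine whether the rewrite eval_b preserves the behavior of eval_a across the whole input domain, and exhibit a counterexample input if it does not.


There is a counterexample at a=1, b=-2: 6654 on one side, -131 on the other.
eval_a: acc=-1, then tmp=1, then (min(abs(acc), (acc + 5)) > (b + tmp)) is true, then acc=5, then res=1, then (i=-2), then res=-11, then (i=-1), then res=121, then (i=0), then res=-1331, then returns 6654
eval_b: acc=-1, then tmp=1, then (min(acc, (acc + 5)) > (b + tmp)) is false, then tmp=6, then aux=7, then res=1, then (i=-2), then res=-5, then (i=-1), then res=25, then (i=0), then res=-125, then returns -131
verdict: not equivalent; witness: a=1, b=-2


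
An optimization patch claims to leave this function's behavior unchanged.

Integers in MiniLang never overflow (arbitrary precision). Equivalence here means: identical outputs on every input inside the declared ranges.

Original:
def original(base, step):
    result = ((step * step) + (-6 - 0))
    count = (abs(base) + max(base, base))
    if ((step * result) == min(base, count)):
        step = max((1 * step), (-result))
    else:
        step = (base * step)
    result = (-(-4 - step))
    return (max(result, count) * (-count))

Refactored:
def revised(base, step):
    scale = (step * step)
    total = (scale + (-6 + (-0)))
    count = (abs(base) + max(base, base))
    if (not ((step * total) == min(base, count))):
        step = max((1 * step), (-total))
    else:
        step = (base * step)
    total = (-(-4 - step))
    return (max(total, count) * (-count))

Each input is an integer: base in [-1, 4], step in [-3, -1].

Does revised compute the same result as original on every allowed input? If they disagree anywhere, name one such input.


Run the pair on base=1, step=-2.
original: result=-2, then count=2, then ((step * result) == min(base, count)) is false, then step=-2, then result=2, then returns -4
revised: scale=4, then total=-2, then count=2, then (not ((step * total) == min(base, count))) is true, then step=2, then total=6, then returns -12
-4 != -12, so the rewrite changes behavior.
verdict: not equivalent; witness: base=1, step=-2


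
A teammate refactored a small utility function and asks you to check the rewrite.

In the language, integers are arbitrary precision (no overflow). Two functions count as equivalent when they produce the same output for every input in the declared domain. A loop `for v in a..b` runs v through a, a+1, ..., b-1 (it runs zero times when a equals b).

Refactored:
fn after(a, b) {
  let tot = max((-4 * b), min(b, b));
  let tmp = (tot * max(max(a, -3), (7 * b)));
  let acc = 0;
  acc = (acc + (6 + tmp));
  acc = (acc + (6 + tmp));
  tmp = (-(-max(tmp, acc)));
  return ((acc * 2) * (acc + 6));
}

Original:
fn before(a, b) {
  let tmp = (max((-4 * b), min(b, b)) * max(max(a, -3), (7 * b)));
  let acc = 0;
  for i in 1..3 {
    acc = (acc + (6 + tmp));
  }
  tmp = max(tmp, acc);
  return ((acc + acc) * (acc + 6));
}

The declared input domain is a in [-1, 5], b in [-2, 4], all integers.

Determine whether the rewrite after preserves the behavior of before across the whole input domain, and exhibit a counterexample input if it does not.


The two are interchangeable: constant usage differs, and arithmetic usage differs, and local variable names differ, and statement counts differ, and loop structure differs, and every declared input agrees.
Tracing a=0, b=1: before: tmp=7, then acc=0, then (i=1), then acc=13, then (i=2), then acc=26, then tmp=26, then returns 1664 | after: tot=1, then tmp=7, then acc=0, then acc=13, then acc=26, then tmp=26, then returns 1664 — matching result 1664.
Across all 49 domain points the two functions coincide.
verdict: equivalent


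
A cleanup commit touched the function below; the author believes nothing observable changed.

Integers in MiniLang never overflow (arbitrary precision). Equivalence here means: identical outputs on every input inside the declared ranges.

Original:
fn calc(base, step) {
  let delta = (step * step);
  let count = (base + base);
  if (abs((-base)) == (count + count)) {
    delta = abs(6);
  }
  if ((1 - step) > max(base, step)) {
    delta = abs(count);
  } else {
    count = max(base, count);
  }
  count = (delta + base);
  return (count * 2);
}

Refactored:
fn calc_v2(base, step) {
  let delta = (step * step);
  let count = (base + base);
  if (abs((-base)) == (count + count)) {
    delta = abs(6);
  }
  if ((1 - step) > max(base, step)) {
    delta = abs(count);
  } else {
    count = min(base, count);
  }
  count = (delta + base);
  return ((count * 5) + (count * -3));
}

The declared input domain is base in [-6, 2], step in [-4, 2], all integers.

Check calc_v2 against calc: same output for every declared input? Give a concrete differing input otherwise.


Equivalent. The suspicious edit (`max(base, count)` became `min(base, count)`) never changes the result for any input inside the declared domain.
Sweeping the whole domain (63 inputs) finds no disagreement.
One worked example (base=1, step=1) — calc: delta = 1; count = 2; (abs((-base)) == (count + count)) -> false; ((1 - step) > max(base, step)) -> false; count = 2; count = 2; return 4; calc_v2: delta = 1; count = 2; (abs((-base)) == (count + count)) -> false; ((1 - step) > max(base, step)) -> false; count = 1; count = 2; return 4; agreement on 4.
verdict: equivalent


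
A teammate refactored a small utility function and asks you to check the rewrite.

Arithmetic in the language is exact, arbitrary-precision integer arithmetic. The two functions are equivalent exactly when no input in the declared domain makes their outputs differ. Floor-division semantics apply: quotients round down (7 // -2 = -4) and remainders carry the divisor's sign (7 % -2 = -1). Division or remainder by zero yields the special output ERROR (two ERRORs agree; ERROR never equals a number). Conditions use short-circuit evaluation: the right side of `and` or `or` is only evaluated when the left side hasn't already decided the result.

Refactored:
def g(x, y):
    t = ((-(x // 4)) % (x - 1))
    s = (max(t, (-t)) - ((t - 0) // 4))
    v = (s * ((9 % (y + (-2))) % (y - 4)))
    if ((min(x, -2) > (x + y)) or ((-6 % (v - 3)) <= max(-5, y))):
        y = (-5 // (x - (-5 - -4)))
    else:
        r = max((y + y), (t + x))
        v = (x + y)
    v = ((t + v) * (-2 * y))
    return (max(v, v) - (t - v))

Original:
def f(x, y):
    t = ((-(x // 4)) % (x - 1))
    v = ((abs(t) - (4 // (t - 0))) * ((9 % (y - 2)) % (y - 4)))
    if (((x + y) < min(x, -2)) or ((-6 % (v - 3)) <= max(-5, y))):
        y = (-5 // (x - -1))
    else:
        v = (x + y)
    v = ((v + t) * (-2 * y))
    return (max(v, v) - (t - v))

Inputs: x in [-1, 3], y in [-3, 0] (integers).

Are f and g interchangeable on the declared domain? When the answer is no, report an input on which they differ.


Not equivalent: x=0, y=-3 separates them (ERROR vs 0).
f: t := 0 | divide-by-zero, output ERROR
g: t := 0 | s := 0 | v := 0 | ((min(x, -2) > (x + y)) or ((-6 % (v - 3)) <= max(-5, y))): true | y := -5 | v := 0 | result 0
verdict: not equivalent; witness: x=0, y=-3


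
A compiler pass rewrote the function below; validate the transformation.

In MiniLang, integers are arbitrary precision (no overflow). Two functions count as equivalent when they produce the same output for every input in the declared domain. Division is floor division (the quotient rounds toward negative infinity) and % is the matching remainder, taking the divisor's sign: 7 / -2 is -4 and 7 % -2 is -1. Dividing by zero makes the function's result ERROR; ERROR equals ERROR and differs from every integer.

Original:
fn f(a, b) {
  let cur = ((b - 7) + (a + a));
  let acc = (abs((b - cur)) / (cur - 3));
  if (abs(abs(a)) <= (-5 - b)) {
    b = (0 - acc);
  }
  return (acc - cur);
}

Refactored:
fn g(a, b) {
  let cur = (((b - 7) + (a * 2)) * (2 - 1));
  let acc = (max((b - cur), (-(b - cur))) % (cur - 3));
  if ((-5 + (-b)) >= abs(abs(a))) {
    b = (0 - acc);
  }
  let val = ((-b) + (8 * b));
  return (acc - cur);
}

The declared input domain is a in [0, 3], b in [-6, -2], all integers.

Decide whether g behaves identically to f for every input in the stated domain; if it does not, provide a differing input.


Not equivalent: a=0, b=-6 separates them (12 vs 4).
f: cur=-13, then acc=-1, then (abs(abs(a)) <= (-5 - b)) is true, then b=1, then returns 12
g: cur=-13, then acc=-9, then ((-5 + (-b)) >= abs(abs(a))) is true, then b=9, then val=63, then returns 4
verdict: not equivalent; witness: a=0, b=-6


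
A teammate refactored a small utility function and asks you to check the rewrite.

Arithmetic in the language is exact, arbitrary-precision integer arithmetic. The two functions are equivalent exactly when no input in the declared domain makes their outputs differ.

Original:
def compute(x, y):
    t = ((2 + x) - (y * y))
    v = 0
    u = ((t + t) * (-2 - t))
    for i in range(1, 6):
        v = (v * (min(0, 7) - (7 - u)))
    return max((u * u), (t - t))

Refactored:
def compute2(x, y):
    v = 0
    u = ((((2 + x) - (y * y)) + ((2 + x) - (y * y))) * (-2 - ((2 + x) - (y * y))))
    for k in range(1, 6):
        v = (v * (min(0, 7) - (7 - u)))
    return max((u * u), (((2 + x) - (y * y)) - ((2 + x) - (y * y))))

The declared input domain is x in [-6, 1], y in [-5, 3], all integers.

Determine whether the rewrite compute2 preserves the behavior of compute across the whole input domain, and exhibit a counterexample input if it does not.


The two are interchangeable: constant usage differs, and arithmetic usage differs, and statement counts differ, and local variable names differ, and every declared input agrees.
One worked example (x=-2, y=-1) — compute: t=-1, then v=0, then u=2, then (i=1), then v=0, then (i=2), then v=0, then (i=3), then v=0, then (i=4), then v=0, then (i=5), then v=0, then returns 4; compute2: v=0, then u=2, then (k=1), then v=0, then (k=2), then v=0, then (k=3), then v=0, then (k=4), then v=0, then (k=5), then v=0, then returns 4; agreement on 4.
Across all 72 domain points the two functions coincide.
verdict: equivalent


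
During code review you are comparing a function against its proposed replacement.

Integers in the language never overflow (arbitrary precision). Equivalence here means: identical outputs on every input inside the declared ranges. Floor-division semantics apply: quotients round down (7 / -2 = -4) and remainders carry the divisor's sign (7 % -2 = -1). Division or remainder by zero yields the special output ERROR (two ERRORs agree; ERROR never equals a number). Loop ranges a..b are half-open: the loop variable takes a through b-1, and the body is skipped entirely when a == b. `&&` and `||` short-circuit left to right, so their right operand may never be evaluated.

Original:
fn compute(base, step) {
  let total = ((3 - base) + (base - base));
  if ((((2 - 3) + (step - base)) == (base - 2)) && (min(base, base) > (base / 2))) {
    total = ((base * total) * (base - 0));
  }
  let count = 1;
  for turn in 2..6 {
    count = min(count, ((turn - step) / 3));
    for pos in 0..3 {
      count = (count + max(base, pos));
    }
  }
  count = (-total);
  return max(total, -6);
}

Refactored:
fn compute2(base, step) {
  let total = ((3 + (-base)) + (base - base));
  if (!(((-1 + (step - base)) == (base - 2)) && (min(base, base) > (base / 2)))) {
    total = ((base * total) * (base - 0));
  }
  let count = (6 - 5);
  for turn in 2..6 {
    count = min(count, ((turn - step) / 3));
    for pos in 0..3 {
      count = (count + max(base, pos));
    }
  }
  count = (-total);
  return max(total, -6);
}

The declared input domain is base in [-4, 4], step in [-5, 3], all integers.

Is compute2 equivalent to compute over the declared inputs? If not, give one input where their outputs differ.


These are not equivalent — on base=-4, step=-5 the outputs split (7 vs 112).
compute: total=7, then ((((2 - 3) + (step - base)) == (base - 2)) && (min(base, base) > (base / 2))) is false, then count=1, then (turn=2), then count=1, then (pos=0), then count=1, then (pos=1), then count=2, then (pos=2), then count=4, then (turn=3), then count=2, then (pos=0), then count=2, then (pos=1), then count=3, then (pos=2), then count=5, then (turn=4), then count=3, then (pos=0), then count=3, then (pos=1), then count=4, then (pos=2), then count=6, then (turn=5), then count=3, then (pos=0), then count=3, then (pos=1), then count=4, then (pos=2), then count=6, then count=-7, then returns 7
compute2: total=7, then (!(((-1 + (step - base)) == (base - 2)) && (min(base, base) > (base / 2)))) is true, then total=112, then count=1, then (turn=2), then count=1, then (pos=0), then count=1, then (pos=1), then count=2, then (pos=2), then count=4, then (turn=3), then count=2, then (pos=0), then count=2, then (pos=1), then count=3, then (pos=2), then count=5, then (turn=4), then count=3, then (pos=0), then count=3, then (pos=1), then count=4, then (pos=2), then count=6, then (turn=5), then count=3, then (pos=0), then count=3, then (pos=1), then count=4, then (pos=2), then count=6, then count=-112, then returns 112
verdict: not equivalent; witness: base=-4, step=-5


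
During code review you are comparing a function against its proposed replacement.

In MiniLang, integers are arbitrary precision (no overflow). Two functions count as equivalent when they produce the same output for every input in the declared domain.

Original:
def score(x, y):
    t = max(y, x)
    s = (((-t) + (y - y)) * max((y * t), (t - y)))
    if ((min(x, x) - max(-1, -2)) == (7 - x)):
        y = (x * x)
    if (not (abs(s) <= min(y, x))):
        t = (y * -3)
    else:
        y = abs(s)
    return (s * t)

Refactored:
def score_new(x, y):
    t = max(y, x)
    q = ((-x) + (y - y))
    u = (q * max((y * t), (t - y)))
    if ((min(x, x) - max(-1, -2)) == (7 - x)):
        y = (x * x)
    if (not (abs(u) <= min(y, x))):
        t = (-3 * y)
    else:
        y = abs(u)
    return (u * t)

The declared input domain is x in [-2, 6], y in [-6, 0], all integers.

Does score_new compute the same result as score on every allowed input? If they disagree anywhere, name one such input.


Try x=-2, y=-1.
score: t=-1, then s=1, then ((min(x, x) - max(-1, -2)) == (7 - x)) is false, then (not (abs(s) <= min(y, x))) is true, then t=3, then returns 3
score_new: t=-1, then q=2, then u=2, then ((min(x, x) - max(-1, -2)) == (7 - x)) is false, then (not (abs(u) <= min(y, x))) is true, then t=3, then returns 6
3 vs 6 — the two versions disagree here.
verdict: not equivalent; witness: x=-2, y=-1


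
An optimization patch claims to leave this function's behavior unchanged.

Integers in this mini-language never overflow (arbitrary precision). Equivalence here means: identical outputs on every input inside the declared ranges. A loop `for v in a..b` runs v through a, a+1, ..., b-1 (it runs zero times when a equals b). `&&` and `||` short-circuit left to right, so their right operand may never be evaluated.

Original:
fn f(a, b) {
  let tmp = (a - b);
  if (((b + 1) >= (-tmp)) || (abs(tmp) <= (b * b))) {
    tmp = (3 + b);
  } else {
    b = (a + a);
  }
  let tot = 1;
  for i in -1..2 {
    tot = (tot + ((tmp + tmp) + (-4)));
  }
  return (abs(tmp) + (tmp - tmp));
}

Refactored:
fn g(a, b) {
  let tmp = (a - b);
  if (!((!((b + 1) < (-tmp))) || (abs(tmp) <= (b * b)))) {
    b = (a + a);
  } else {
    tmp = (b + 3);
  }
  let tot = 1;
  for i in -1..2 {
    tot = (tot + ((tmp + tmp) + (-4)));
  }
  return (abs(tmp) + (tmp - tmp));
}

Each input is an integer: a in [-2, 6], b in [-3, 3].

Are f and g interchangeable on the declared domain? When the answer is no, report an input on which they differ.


Behavior is preserved: although comparison usage differs; also boolean connective usage differs, the outputs never diverge.
As a probe, take a=0, b=1: f runs tmp=-1, then (((b + 1) >= (-tmp)) || (abs(tmp) <= (b * b))) is true, then tmp=4, then tot=1, then (i=-1), then tot=5, then (i=0), then tot=9, then (i=1), then tot=13, then returns 4; g runs tmp=-1, then (!((!((b + 1) < (-tmp))) || (abs(tmp) <= (b * b)))) is false, then tmp=4, then tot=1, then (i=-1), then tot=5, then (i=0), then tot=9, then (i=1), then tot=13, then returns 4; both end at 4.
Every one of the 63 inputs gives matching results.
verdict: equivalent


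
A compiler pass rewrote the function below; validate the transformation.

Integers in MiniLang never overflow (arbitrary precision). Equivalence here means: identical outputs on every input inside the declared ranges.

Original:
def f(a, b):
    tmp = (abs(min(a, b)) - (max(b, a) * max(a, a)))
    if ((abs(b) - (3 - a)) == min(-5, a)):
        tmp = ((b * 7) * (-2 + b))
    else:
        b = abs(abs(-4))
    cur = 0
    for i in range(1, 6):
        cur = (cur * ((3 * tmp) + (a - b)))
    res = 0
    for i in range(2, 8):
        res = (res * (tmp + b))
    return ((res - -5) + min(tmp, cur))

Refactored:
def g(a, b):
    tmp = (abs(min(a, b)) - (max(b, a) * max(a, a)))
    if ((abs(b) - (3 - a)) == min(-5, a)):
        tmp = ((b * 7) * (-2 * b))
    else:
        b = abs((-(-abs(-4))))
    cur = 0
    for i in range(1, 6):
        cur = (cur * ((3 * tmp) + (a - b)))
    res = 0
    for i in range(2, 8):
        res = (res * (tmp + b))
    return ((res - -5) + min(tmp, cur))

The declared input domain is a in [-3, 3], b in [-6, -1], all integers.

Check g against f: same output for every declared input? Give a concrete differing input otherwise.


There is a counterexample at a=-3, b=-1: 5 on one side, -9 on the other.
f: tmp=0, then ((abs(b) - (3 - a)) == min(-5, a)) is true, then tmp=21, then cur=0, then (i=1), then cur=0, then (i=2), then cur=0, then (i=3), then cur=0, then (i=4), then cur=0, then (i=5), then cur=0, then res=0, then (i=2), then res=0, then (i=3), then res=0, then (i=4), then res=0, then (i=5), then res=0, then (i=6), then res=0, then (i=7), then res=0, then returns 5
g: tmp=0, then ((abs(b) - (3 - a)) == min(-5, a)) is true, then tmp=-14, then cur=0, then (i=1), then cur=0, then (i=2), then cur=0, then (i=3), then cur=0, then (i=4), then cur=0, then (i=5), then cur=0, then res=0, then (i=2), then res=0, then (i=3), then res=0, then (i=4), then res=0, then (i=5), then res=0, then (i=6), then res=0, then (i=7), then res=0, then returns -9
verdict: not equivalent; witness: a=-3, b=-1


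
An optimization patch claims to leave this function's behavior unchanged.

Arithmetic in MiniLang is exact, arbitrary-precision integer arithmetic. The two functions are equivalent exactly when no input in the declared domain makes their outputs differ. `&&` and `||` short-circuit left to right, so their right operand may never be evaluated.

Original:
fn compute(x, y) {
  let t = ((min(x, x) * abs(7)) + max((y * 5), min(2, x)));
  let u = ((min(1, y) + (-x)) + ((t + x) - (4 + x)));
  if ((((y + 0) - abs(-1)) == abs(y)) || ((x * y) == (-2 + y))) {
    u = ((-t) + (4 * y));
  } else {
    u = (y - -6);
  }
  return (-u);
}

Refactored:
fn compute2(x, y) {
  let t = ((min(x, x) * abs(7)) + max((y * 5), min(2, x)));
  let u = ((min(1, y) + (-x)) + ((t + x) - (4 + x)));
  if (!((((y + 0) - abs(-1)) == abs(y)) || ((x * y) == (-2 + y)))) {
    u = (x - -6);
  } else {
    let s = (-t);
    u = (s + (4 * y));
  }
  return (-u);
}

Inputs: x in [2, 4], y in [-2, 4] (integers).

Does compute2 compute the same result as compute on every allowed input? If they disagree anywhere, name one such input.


Not equivalent: x=2, y=-1 separates them (-5 vs -8).
compute: t := 16 | u := 9 | ((((y + 0) - abs(-1)) == abs(y)) || ((x * y) == (-2 + y))): false | u := 5 | result -5
compute2: t := 16 | u := 9 | (!((((y + 0) - abs(-1)) == abs(y)) || ((x * y) == (-2 + y)))): true | u := 8 | result -8
verdict: not equivalent; witness: x=2, y=-1
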